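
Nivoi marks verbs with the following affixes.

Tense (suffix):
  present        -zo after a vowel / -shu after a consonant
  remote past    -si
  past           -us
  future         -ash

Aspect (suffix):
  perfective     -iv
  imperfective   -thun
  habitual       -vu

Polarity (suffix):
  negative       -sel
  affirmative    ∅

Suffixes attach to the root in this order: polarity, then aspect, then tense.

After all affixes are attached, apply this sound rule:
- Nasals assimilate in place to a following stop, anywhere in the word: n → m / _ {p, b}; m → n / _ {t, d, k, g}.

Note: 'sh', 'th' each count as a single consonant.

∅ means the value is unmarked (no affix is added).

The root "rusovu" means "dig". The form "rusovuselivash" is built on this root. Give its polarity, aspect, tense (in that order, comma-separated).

Segment: rusovu-sel-iv-ash.
polarity: -sel → negative.
aspect: -iv → perfective.
tense: -ash → future.

negative, perfective, future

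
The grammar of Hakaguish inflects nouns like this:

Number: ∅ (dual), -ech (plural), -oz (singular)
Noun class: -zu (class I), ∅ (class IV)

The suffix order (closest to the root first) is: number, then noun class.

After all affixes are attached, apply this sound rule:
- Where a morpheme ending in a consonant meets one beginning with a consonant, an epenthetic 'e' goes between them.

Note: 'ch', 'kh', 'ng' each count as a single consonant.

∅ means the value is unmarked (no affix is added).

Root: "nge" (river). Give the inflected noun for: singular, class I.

Attach number singular -oz → ngeoz.
Attach noun class class I -zu → ngeozzu.
Apply epenthesis: ngeozzu → ngeozezu.

ngeozezu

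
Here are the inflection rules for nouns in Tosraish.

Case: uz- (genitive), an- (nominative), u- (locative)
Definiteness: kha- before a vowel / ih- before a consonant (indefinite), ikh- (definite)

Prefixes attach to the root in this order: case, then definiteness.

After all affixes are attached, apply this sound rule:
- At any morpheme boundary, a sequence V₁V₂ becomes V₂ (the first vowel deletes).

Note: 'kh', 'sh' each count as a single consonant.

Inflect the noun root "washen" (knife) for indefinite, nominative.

Attach case nominative an- → anwashen.
Attach definiteness indefinite kha- (before vowel 'a') → khaanwashen.
Apply vowel deletion: khaanwashen → khanwashen.

khanwashen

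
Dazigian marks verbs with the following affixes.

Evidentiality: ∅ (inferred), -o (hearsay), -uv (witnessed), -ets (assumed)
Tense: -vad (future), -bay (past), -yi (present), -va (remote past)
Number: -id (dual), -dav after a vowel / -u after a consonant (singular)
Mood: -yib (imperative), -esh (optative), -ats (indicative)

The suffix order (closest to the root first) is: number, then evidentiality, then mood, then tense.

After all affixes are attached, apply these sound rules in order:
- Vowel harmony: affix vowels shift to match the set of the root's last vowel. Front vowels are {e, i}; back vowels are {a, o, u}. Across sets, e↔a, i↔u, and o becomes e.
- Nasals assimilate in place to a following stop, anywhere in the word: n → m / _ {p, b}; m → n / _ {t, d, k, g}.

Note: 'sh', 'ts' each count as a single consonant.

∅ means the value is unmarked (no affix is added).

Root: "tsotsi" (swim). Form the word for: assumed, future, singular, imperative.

Attach number singular -dav (after vowel 'i') → tsotsidav.
Attach evidentiality assumed -ets → tsotsidavets.
Attach mood imperative -yib → tsotsidavetsyib.
Attach tense future -vad → tsotsidavetsyibvad.
Apply vowel harmony: tsotsidavetsyibvad → tsotsidevetsyibved.
Nasal assimilation: no change.

tsotsidevetsyibved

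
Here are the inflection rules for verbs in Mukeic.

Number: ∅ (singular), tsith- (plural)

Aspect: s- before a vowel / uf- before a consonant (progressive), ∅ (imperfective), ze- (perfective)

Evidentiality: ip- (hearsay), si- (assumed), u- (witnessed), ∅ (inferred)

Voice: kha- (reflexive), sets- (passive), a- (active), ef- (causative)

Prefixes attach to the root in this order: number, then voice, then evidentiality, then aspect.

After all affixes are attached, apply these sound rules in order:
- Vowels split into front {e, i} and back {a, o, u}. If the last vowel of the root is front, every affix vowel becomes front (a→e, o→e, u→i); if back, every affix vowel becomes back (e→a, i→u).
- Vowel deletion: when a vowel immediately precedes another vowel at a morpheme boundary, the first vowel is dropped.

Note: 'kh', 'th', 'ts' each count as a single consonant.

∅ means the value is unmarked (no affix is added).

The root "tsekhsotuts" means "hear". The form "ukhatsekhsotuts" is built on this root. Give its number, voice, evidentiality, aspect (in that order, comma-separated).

Segment: u-kha-tsekhsotuts.
number: ∅ → singular.
voice: kha- → reflexive.
evidentiality: u- → witnessed.
aspect: ∅ → imperfective.

singular, reflexive, witnessed, imperfective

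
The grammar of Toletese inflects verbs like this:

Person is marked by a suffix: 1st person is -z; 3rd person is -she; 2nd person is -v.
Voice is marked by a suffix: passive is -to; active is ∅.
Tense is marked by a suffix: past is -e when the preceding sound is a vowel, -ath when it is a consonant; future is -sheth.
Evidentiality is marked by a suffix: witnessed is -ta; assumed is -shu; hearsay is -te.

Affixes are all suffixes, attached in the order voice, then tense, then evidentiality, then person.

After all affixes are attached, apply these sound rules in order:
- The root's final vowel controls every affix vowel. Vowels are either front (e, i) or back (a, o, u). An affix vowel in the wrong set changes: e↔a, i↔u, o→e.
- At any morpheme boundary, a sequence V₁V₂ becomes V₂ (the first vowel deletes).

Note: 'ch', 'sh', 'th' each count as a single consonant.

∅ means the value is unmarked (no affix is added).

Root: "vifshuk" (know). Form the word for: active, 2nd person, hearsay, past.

vifshukathtav

voice = active: zero marking, form stays vifshuk.
Attach tense past -ath (after consonant 'k') → vifshukath.
Attach evidentiality hearsay -te → vifshukathte.
Attach person 2nd person -v → vifshukathtev.
Apply vowel harmony: vifshukathtev → vifshukathtav.
Vowel deletion: no change.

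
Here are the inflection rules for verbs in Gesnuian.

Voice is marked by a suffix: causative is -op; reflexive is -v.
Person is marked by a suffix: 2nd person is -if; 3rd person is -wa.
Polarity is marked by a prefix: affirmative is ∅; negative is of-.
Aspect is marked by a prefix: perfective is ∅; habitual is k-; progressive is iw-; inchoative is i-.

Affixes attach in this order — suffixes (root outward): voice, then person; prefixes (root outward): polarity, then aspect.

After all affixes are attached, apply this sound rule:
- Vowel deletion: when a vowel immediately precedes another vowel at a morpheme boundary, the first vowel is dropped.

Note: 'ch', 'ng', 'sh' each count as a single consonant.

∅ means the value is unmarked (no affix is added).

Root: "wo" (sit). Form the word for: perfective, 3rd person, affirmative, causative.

polarity = affirmative: zero marking, form stays wo.
Attach voice causative -op → woop.
Attach person 3rd person -wa → woopwa.
aspect = perfective: zero marking, form stays woopwa.
Apply vowel deletion: woopwa → wopwa.

wopwa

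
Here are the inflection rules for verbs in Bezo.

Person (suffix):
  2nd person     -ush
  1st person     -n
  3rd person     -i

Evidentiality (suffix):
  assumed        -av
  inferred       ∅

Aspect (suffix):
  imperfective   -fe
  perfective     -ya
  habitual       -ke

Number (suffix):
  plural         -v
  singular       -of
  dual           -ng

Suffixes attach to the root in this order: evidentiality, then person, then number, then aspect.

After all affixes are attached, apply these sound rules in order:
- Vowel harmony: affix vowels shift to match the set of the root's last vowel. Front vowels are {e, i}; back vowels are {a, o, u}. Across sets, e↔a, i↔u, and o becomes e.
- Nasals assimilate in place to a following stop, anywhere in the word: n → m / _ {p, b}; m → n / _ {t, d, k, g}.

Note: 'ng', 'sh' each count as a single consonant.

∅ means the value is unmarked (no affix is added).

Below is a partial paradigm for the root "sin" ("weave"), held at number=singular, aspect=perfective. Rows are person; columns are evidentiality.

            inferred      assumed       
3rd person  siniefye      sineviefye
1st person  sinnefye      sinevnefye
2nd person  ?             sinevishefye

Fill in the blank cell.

evidentiality = inferred: zero marking, form stays sin.
Attach person 2nd person -ush → sinush.
Attach number singular -of → sinushof.
Attach aspect perfective -ya → sinushofya.
Apply vowel harmony: sinushofya → sinishefye.
Nasal assimilation: no change.

sinishefye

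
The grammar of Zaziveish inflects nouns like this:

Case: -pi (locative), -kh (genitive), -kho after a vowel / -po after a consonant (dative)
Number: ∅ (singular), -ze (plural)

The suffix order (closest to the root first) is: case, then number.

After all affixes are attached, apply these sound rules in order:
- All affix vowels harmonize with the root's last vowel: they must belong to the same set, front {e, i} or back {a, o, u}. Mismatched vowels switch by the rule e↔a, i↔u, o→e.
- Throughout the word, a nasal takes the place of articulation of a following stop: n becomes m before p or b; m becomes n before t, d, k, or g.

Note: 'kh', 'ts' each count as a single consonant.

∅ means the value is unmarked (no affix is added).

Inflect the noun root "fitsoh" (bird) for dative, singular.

fitsohpo

Attach case dative -po (after consonant 'h') → fitsohpo.
number = singular: zero marking, form stays fitsohpo.
Vowel harmony: no change.
Nasal assimilation: no change.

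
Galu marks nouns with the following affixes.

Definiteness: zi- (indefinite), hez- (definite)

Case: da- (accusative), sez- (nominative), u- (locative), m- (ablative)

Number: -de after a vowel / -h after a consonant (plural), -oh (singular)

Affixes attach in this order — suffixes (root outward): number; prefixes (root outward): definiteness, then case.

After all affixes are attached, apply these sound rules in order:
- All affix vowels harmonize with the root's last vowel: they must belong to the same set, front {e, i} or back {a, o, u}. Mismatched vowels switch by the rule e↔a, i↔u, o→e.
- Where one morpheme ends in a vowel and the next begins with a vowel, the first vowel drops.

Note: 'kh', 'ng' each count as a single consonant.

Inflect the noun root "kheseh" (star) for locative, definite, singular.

Attach definiteness definite hez- → hezkheseh.
Attach number singular -oh → hezkhesehoh.
Attach case locative u- → uhezkhesehoh.
Apply vowel harmony: uhezkhesehoh → ihezkheseheh.
Vowel deletion: no change.

ihezkheseheh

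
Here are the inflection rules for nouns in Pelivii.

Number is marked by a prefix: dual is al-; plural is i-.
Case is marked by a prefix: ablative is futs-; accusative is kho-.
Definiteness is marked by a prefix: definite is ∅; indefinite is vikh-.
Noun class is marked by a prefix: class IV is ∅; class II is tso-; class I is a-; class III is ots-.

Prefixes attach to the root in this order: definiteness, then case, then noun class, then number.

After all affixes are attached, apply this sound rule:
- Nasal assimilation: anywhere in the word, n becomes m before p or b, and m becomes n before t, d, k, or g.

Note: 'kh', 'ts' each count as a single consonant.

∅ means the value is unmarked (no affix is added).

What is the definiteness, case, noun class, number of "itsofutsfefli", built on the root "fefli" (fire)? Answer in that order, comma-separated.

definite, ablative, class II, plural

Segment: i-tso-futs-fefli.
definiteness: ∅ → definite.
case: futs- → ablative.
noun class: tso- → class II.
number: i- → plural.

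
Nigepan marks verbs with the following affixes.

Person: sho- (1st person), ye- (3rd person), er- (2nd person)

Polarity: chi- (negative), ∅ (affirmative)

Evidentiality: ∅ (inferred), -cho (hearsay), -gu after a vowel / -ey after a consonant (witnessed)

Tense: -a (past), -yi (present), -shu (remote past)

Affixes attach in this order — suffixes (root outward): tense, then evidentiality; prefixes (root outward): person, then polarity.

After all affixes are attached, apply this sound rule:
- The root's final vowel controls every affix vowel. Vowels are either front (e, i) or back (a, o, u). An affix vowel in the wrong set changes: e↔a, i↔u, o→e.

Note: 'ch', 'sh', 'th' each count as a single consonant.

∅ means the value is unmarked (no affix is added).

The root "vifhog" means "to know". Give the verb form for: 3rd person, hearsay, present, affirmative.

Attach tense present -yi → vifhogyi.
Attach person 3rd person ye- → yevifhogyi.
polarity = affirmative: zero marking, form stays yevifhogyi.
Attach evidentiality hearsay -cho → yevifhogyicho.
Apply vowel harmony: yevifhogyicho → yavifhogyucho.

yavifhogyucho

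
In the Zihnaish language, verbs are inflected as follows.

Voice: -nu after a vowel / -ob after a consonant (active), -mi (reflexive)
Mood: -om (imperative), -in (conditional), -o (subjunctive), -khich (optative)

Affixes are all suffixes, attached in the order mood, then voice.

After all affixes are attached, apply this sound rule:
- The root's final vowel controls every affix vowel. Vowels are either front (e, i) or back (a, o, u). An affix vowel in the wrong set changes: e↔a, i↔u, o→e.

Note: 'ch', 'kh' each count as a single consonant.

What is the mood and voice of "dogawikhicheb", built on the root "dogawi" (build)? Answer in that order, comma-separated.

Segment: dogawi-khich-ob.
mood: -khich → optative.
voice: -nu/ob → active.

optative, active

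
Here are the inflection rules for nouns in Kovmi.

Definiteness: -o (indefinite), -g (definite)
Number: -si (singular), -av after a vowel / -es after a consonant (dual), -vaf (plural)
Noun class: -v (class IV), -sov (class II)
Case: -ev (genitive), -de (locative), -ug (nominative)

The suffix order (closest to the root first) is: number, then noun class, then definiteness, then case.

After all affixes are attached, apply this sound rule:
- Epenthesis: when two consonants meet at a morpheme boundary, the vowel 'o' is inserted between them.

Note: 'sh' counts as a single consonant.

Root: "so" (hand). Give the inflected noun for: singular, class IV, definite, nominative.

sosivogug

Attach number singular -si → sosi.
Attach noun class class IV -v → sosiv.
Attach definiteness definite -g → sosivg.
Attach case nominative -ug → sosivgug.
Apply epenthesis: sosivgug → sosivogug.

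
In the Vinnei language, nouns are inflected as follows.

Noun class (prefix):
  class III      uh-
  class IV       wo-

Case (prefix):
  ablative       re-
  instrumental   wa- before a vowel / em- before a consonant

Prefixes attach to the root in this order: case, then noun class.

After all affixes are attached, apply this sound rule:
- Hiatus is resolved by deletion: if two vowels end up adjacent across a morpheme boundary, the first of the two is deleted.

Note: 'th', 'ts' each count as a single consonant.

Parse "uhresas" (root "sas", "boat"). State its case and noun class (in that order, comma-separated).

Segment: uh-re-sas.
case: re- → ablative.
noun class: uh- → class III.

ablative, class III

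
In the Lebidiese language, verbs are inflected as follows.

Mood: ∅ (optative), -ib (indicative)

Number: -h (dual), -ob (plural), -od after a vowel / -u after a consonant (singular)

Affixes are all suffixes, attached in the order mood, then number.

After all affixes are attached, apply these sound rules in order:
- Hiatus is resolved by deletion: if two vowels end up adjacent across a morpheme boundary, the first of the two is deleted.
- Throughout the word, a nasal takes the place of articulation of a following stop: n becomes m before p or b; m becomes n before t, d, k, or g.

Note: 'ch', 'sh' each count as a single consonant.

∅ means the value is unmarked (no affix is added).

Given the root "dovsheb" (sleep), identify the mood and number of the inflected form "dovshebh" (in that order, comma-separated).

optative, dual

Segment: dovsheb-h.
mood: ∅ → optative.
number: -h → dual.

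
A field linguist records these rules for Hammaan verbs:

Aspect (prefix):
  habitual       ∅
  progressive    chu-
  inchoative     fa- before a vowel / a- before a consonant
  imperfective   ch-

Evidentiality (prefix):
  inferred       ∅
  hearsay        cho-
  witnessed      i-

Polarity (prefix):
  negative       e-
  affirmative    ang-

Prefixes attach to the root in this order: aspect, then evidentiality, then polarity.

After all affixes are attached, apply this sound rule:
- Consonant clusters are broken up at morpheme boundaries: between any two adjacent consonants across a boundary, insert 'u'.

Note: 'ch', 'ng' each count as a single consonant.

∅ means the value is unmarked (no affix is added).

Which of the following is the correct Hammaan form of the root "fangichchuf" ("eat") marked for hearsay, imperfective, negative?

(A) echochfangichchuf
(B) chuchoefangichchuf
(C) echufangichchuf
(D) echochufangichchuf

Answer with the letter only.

D

Attach aspect imperfective ch- → chfangichchuf.
Attach evidentiality hearsay cho- → chochfangichchuf.
Attach polarity negative e- → echochfangichchuf.
Apply epenthesis: echochfangichchuf → echochufangichchuf.
So the correct form is echochufangichchuf, option (D).
(C) echufangichchuf is wrong: it uses inferred instead of hearsay for evidentiality.
(B) chuchoefangichchuf is wrong: it has the affixes in the wrong order.
(A) echochfangichchuf is wrong: it fails to apply the sound rule(s).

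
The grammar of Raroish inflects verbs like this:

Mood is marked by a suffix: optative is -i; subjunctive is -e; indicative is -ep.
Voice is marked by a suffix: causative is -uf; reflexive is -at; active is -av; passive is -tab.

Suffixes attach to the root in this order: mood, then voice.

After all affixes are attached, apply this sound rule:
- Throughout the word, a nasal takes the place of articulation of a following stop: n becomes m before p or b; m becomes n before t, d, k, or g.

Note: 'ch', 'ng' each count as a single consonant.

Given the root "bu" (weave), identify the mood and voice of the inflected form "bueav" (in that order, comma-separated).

subjunctive, active

Segment: bu-e-av.
mood: -e → subjunctive.
voice: -av → active.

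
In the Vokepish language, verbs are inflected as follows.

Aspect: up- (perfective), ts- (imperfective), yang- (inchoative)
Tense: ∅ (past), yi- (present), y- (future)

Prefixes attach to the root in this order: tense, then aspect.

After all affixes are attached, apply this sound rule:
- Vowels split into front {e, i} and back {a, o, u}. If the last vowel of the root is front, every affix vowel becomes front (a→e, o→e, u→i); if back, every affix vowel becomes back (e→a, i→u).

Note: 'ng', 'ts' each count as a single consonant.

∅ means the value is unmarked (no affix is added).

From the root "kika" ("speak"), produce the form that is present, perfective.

Attach tense present yi- → yikika.
Attach aspect perfective up- → upyikika.
Apply vowel harmony: upyikika → upyukika.

upyukika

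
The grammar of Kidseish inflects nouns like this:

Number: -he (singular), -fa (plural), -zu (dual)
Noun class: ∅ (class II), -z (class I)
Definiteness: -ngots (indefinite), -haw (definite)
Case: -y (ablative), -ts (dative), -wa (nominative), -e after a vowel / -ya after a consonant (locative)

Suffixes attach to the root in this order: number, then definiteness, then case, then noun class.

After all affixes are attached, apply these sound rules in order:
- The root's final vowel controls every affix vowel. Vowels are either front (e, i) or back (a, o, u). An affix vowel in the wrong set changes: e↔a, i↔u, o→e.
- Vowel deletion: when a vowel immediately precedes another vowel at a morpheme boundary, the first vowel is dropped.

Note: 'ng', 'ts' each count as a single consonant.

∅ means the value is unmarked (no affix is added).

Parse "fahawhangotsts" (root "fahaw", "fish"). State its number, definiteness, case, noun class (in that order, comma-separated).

singular, indefinite, dative, class II

Segment: fahaw-he-ngots-ts.
number: -he → singular.
definiteness: -ngots → indefinite.
case: -ts → dative.
noun class: ∅ → class II.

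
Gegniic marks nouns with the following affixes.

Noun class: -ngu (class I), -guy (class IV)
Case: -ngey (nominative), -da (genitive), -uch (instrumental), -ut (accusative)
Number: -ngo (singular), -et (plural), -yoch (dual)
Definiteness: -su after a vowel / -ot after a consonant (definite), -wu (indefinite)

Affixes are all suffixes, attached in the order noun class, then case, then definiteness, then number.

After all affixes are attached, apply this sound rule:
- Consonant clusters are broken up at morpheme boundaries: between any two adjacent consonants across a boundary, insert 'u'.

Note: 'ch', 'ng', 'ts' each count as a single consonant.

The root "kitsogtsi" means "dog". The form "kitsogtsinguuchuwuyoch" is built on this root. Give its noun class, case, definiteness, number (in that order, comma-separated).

Segment: kitsogtsi-ngu-uch-wu-yoch.
noun class: -ngu → class I.
case: -uch → instrumental.
definiteness: -wu → indefinite.
number: -yoch → dual.

class I, instrumental, indefinite, dual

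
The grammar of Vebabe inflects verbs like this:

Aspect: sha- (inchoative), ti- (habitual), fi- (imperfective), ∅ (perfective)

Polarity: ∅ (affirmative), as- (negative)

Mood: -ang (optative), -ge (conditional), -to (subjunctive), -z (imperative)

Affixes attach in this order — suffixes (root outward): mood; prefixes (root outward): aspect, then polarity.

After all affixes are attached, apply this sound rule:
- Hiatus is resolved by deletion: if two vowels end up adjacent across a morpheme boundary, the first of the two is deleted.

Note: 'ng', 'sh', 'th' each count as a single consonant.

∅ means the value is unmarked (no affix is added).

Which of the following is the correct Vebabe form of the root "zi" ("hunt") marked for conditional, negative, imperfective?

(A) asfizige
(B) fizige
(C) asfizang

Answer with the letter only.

A

Attach mood conditional -ge → zige.
Attach aspect imperfective fi- → fizige.
Attach polarity negative as- → asfizige.
Vowel deletion: no change.
So the correct form is asfizige, option (A).
(B) fizige is wrong: it uses affirmative instead of negative for polarity.
(C) asfizang is wrong: it uses optative instead of conditional for mood.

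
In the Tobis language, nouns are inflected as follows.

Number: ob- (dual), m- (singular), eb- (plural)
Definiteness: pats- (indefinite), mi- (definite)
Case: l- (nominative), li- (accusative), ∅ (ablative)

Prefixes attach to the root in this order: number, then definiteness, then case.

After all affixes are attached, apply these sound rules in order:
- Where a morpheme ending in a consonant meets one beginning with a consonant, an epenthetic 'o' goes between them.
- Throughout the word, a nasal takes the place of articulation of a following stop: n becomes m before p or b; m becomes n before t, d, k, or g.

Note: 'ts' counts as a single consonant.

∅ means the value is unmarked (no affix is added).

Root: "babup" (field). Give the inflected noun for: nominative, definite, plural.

Attach number plural eb- → ebbabup.
Attach definiteness definite mi- → miebbabup.
Attach case nominative l- → lmiebbabup.
Apply epenthesis: lmiebbabup → lomiebobabup.
Nasal assimilation: no change.

lomiebobabup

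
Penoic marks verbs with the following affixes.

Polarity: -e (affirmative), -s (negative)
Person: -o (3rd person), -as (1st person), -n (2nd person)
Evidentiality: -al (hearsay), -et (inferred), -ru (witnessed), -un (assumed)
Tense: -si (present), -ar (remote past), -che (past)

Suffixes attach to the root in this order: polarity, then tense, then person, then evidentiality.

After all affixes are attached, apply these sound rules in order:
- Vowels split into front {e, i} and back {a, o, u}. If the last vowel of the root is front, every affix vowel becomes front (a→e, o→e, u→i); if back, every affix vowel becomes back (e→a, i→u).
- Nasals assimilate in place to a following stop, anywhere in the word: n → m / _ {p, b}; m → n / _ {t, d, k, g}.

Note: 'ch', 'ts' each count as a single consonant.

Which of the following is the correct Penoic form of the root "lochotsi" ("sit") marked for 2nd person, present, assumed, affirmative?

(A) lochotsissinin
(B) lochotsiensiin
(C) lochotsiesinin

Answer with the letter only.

C

Attach polarity affirmative -e → lochotsie.
Attach tense present -si → lochotsiesi.
Attach person 2nd person -n → lochotsiesin.
Attach evidentiality assumed -un → lochotsiesinun.
Apply vowel harmony: lochotsiesinun → lochotsiesinin.
Nasal assimilation: no change.
So the correct form is lochotsiesinin, option (C).
(B) lochotsiensiin is wrong: it has the affixes in the wrong order.
(A) lochotsissinin is wrong: it uses negative instead of affirmative for polarity.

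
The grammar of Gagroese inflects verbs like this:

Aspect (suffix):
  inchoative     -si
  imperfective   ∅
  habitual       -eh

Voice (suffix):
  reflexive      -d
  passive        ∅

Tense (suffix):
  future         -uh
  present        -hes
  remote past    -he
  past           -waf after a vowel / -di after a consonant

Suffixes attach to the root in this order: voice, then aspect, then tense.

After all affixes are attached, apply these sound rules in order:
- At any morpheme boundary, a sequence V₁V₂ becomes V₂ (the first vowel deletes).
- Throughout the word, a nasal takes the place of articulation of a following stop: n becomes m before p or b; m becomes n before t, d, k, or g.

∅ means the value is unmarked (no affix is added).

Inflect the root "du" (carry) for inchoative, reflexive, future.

Attach voice reflexive -d → dud.
Attach aspect inchoative -si → dudsi.
Attach tense future -uh → dudsiuh.
Apply vowel deletion: dudsiuh → dudsuh.
Nasal assimilation: no change.

dudsuh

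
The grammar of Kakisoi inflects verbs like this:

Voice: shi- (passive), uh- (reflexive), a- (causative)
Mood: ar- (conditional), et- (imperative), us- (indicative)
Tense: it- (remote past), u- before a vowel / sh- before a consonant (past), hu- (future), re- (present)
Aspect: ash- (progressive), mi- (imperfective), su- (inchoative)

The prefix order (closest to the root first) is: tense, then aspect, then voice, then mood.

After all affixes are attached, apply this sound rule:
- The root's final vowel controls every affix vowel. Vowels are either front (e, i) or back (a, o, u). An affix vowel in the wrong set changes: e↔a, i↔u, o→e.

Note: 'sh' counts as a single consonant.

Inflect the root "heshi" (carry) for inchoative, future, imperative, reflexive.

etihsihiheshi

Attach tense future hu- → huheshi.
Attach aspect inchoative su- → suhuheshi.
Attach voice reflexive uh- → uhsuhuheshi.
Attach mood imperative et- → etuhsuhuheshi.
Apply vowel harmony: etuhsuhuheshi → etihsihiheshi.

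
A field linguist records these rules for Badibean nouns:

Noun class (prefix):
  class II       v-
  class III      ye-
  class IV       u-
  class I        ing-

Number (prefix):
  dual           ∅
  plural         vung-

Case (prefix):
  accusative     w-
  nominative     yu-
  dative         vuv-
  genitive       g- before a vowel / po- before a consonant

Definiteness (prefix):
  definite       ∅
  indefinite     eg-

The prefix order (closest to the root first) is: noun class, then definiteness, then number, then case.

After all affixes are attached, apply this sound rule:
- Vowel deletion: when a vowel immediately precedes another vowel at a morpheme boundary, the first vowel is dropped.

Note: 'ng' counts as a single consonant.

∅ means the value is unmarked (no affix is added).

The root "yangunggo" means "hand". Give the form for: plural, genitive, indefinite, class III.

Attach noun class class III ye- → yeyangunggo.
Attach definiteness indefinite eg- → egyeyangunggo.
Attach number plural vung- → vungegyeyangunggo.
Attach case genitive po- (before consonant 'v') → povungegyeyangunggo.
Vowel deletion: no change.

povungegyeyangunggo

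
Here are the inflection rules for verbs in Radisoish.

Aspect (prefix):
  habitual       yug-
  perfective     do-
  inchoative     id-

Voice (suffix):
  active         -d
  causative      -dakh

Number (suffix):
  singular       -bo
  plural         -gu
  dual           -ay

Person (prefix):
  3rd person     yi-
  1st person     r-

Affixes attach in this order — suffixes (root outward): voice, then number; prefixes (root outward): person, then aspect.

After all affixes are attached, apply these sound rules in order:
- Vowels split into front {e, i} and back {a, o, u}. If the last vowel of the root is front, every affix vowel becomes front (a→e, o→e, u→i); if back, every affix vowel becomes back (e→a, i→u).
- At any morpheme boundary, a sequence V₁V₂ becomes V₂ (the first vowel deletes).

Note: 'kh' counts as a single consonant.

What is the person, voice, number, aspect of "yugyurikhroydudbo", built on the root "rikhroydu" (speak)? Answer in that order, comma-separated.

Segment: yug-yi-rikhroydu-d-bo.
person: yi- → 3rd person.
voice: -d → active.
number: -bo → singular.
aspect: yug- → habitual.

3rd person, active, singular, habitual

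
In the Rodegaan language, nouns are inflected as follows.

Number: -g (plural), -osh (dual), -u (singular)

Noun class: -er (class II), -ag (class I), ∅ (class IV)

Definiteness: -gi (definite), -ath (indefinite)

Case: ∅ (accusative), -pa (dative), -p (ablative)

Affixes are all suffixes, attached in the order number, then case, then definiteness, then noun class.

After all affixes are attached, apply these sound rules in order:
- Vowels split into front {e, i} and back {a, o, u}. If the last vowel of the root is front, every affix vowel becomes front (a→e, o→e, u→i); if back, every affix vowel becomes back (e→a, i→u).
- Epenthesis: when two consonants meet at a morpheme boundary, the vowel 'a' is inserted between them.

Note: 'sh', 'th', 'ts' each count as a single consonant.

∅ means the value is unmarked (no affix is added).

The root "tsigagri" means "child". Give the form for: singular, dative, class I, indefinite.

Attach number singular -u → tsigagriu.
Attach case dative -pa → tsigagriupa.
Attach definiteness indefinite -ath → tsigagriupaath.
Attach noun class class I -ag → tsigagriupaathag.
Apply vowel harmony: tsigagriupaathag → tsigagriipeetheg.
Epenthesis: no change.

tsigagriipeetheg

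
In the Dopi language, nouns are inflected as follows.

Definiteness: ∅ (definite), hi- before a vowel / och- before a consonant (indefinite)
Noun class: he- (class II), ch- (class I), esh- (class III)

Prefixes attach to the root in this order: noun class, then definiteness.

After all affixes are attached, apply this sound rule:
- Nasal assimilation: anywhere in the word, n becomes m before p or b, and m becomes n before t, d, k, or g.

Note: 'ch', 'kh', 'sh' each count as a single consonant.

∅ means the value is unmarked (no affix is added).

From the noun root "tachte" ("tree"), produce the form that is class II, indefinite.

ochhetachte

Attach noun class class II he- → hetachte.
Attach definiteness indefinite och- (before consonant 'h') → ochhetachte.
Nasal assimilation: no change.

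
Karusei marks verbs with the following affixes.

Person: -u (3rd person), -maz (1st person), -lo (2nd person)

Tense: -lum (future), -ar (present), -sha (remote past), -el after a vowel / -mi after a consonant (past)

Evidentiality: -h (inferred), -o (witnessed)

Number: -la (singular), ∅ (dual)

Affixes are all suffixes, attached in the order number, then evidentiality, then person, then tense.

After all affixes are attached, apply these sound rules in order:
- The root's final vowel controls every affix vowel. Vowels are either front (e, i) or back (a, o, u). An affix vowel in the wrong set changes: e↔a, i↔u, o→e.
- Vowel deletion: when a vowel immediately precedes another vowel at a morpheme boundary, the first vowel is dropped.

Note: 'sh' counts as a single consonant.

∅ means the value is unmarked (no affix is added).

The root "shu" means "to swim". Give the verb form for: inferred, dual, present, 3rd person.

number = dual: zero marking, form stays shu.
Attach evidentiality inferred -h → shuh.
Attach person 3rd person -u → shuhu.
Attach tense present -ar → shuhuar.
Vowel harmony: no change.
Apply vowel deletion: shuhuar → shuhar.

shuhar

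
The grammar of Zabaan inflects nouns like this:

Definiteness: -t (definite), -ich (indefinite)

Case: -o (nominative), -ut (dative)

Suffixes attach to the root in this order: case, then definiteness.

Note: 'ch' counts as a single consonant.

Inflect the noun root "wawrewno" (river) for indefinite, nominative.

wawrewnooich

Attach case nominative -o → wawrewnoo.
Attach definiteness indefinite -ich → wawrewnooich.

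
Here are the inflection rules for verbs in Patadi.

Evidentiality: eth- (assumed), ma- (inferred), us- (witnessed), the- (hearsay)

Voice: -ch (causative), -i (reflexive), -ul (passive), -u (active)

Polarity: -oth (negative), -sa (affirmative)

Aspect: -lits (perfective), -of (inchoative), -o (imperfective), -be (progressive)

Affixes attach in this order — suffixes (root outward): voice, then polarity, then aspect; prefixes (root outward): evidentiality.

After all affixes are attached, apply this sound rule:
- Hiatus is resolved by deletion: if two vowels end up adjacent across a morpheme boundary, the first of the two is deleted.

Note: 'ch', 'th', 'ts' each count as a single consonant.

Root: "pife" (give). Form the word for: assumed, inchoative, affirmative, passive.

Attach voice passive -ul → pifeul.
Attach evidentiality assumed eth- → ethpifeul.
Attach polarity affirmative -sa → ethpifeulsa.
Attach aspect inchoative -of → ethpifeulsaof.
Apply vowel deletion: ethpifeulsaof → ethpifulsof.

ethpifulsof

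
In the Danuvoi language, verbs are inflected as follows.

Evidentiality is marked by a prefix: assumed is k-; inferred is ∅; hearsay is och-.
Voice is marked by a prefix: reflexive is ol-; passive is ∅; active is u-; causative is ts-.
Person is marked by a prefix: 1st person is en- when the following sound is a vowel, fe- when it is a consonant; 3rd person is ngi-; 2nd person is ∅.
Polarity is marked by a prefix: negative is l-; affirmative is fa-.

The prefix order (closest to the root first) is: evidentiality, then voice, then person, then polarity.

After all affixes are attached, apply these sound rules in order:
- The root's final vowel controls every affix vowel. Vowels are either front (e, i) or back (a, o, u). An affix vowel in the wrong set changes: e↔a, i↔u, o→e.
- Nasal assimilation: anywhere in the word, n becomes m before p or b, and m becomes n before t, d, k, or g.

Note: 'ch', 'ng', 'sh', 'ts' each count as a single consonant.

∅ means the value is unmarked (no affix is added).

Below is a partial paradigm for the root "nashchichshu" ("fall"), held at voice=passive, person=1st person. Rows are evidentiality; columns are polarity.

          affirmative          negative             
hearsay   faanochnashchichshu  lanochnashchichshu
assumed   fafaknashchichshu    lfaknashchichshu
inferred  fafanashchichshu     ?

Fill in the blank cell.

lfanashchichshu

evidentiality = inferred: zero marking, form stays nashchichshu.
voice = passive: zero marking, form stays nashchichshu.
Attach person 1st person fe- (before consonant 'n') → fenashchichshu.
Attach polarity negative l- → lfenashchichshu.
Apply vowel harmony: lfenashchichshu → lfanashchichshu.
Nasal assimilation: no change.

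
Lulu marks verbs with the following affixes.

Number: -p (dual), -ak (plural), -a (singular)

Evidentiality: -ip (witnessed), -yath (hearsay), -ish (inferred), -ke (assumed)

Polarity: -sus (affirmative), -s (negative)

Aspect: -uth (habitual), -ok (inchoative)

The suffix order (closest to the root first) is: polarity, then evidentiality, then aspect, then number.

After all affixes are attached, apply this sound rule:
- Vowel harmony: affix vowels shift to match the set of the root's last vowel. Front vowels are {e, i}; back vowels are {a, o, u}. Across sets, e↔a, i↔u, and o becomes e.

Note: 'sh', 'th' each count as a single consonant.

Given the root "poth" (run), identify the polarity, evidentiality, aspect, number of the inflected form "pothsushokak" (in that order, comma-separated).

Segment: poth-s-ish-ok-ak.
polarity: -s → negative.
evidentiality: -ish → inferred.
aspect: -ok → inchoative.
number: -ak → plural.

negative, inferred, inchoative, plural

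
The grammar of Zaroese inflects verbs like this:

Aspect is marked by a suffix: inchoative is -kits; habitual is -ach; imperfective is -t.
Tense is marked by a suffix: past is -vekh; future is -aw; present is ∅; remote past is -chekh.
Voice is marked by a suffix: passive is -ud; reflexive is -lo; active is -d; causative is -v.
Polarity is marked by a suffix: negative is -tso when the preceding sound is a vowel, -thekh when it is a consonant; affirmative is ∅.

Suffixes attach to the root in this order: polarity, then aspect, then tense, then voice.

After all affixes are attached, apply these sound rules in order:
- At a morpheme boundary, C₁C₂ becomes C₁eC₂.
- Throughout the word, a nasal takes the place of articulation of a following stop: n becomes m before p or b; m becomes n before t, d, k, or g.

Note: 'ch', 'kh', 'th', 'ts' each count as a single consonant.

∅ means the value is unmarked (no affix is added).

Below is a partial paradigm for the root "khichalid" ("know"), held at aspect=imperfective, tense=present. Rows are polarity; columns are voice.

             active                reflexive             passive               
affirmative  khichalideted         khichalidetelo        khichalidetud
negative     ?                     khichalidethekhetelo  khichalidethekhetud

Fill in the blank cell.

khichalidethekheted

Attach polarity negative -thekh (after consonant 'd') → khichalidthekh.
Attach aspect imperfective -t → khichalidthekht.
tense = present: zero marking, form stays khichalidthekht.
Attach voice active -d → khichalidthekhtd.
Apply epenthesis: khichalidthekhtd → khichalidethekheted.
Nasal assimilation: no change.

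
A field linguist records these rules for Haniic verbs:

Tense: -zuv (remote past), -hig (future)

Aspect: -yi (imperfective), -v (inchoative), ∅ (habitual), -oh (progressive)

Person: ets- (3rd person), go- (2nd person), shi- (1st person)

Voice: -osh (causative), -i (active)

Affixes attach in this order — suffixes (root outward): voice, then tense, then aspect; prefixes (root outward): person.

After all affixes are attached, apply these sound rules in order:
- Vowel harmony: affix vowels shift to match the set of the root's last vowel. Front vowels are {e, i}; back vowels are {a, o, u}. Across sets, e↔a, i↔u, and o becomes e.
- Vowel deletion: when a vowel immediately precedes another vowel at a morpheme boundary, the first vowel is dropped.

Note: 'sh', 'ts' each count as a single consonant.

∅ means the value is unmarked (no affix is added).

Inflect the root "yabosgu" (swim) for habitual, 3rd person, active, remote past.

atsyabosguzuv

Attach person 3rd person ets- → etsyabosgu.
Attach voice active -i → etsyabosgui.
Attach tense remote past -zuv → etsyabosguizuv.
aspect = habitual: zero marking, form stays etsyabosguizuv.
Apply vowel harmony: etsyabosguizuv → atsyabosguuzuv.
Apply vowel deletion: atsyabosguuzuv → atsyabosguzuv.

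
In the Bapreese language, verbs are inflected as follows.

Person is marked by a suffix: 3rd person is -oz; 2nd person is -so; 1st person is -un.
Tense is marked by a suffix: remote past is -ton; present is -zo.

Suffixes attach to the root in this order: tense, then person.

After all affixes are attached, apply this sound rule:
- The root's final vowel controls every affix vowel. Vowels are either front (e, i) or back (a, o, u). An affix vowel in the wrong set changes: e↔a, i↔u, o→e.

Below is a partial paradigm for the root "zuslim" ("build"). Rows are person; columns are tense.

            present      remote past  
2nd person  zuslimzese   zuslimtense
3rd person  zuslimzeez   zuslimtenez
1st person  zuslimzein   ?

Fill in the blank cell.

Attach tense remote past -ton → zuslimton.
Attach person 1st person -un → zuslimtonun.
Apply vowel harmony: zuslimtonun → zuslimtenin.

zuslimtenin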